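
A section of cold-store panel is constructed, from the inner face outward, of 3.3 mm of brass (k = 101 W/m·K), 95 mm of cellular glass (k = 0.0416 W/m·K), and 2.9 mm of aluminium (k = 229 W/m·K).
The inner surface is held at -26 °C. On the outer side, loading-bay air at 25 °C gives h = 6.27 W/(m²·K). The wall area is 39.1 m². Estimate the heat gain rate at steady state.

Model the wall as resistances in series:
R_brass = L/(kA) = 0.0033/(101×39.1) = 8.356×10^-7 K/W
R_cellular glass = L/(kA) = 0.095/(0.0416×39.1) = 0.05841 K/W
R_aluminium = L/(kA) = 0.0029/(229×39.1) = 3.239×10^-7 K/W
R_outer film = 1/(h_o·A) = 1/(6.27×39.1) = 0.004079 K/W
R_total = 0.06249 K/W
Q = ΔT / R_total = 51 / 0.06249

Q ≈ 816 W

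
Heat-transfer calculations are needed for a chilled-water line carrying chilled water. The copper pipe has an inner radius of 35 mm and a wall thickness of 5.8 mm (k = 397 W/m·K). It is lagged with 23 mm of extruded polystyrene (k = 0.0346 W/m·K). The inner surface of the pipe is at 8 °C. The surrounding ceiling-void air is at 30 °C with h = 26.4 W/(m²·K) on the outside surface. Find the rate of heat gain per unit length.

q′ ≈ 10.2 W/m

Per-layer cylindrical resistances, series-summed:
R_copper pipe wall = ln(40.8/35)/(2π×397×1) = 6.147×10^-5 K/W
R_extruded polystyrene = ln(63.8/40.8)/(2π×0.0346×1) = 2.056 K/W
R_outer film = 1/(h_o·2πr_oL) = 1/(26.4×2π×0.0638×1) = 0.09449 K/W
R_total = 2.151 K/W
Q = ΔT/R_total = 22/2.151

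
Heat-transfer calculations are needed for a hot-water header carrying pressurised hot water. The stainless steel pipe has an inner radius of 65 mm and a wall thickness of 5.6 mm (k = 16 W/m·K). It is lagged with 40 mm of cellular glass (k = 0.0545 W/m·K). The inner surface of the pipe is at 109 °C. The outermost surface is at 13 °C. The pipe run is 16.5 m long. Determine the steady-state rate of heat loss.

Treating each annulus and film as a series resistance:
R_stainless steel pipe wall = ln(70.6/65)/(2π×16×16.5) = 4.982×10^-5 K/W
R_cellular glass = ln(110.6/70.6)/(2π×0.0545×16.5) = 0.07945 K/W
R_total = 0.0795 K/W
Q = ΔT/R_total = 96/0.0795

Q ≈ 1210 W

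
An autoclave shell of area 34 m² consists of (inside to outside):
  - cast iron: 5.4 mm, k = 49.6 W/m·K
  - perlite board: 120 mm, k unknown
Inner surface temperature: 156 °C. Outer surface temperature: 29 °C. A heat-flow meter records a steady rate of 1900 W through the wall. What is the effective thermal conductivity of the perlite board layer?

k ≈ 0.0528 W/(m·K)

Model the wall as resistances in series:
R_cast iron = L/(kA) = 0.0054/(49.6×34) = 3.202×10^-6 K/W
Sum of known resistances R_other = 3.202×10^-6 K/W
Total R = ΔT/Q = 127/1900 = 0.06684 K/W
R_perlite board = R_total − R_other = 0.06684 K/W
k = L/(R·A) = 0.12/(0.06684×34)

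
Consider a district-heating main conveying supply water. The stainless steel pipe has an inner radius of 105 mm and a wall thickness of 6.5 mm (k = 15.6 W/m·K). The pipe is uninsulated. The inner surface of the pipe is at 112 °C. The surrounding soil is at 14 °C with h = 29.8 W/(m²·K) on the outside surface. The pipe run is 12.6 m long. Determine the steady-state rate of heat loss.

For a radial system each layer contributes R = ln(r_out/r_in)/(2πkL); films add R = 1/(hA).
R_stainless steel pipe wall = ln(111.5/105)/(2π×15.6×12.6) = 4.863×10^-5 K/W
R_outer film = 1/(h_o·2πr_oL) = 1/(29.8×2π×0.1115×12.6) = 0.003802 K/W
R_total = 0.00385 K/W
Q = ΔT/R_total = 98/0.00385

Q ≈ 25500 W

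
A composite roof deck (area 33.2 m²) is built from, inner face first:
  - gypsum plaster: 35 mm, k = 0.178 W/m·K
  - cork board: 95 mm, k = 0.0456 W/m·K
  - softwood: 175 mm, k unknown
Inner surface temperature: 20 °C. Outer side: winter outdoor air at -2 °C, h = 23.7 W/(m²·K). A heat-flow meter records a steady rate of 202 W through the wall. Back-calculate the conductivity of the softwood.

k ≈ 0.135 W/(m·K)

Using the resistance-network approach (series):
R_gypsum plaster = L/(kA) = 0.035/(0.178×33.2) = 0.005923 K/W
R_cork board = L/(kA) = 0.095/(0.0456×33.2) = 0.06275 K/W
R_outer film = 1/(h_o·A) = 1/(23.7×33.2) = 0.001271 K/W
Sum of known resistances R_other = 0.06994 K/W
Total R = ΔT/Q = 22/202 = 0.1089 K/W
R_softwood = R_total − R_other = 0.03897 K/W
k = L/(R·A) = 0.175/(0.03897×33.2)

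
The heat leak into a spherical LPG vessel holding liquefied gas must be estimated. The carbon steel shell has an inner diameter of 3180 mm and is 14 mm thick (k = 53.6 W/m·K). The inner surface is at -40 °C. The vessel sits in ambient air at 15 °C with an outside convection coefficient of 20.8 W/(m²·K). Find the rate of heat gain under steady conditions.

Spherical conduction: R = (1/r_in − 1/r_out)/(4πk) per layer; series-sum.
R_carbon steel shell = (1/1.59 − 1/1.604)/(4π×53.6) = 8.15×10^-6 K/W
R_outer film = 1/(h·4πr_o²) = 1/(20.8×4π×1.604²) = 0.001487 K/W
R_total = 0.001495 K/W
Q = ΔT/R_total = 55/0.001495

Q ≈ 36800 W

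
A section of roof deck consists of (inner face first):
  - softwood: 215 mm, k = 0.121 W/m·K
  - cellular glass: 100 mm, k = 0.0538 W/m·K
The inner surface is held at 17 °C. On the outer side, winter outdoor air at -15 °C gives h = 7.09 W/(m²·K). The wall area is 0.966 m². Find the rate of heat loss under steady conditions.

Treating each layer as a thermal resistance in series:
R_softwood = L/(kA) = 0.215/(0.121×0.966) = 1.839 K/W
R_cellular glass = L/(kA) = 0.1/(0.0538×0.966) = 1.924 K/W
R_outer film = 1/(h_o·A) = 1/(7.09×0.966) = 0.146 K/W
R_total = 3.91 K/W
Q = ΔT / R_total = 32 / 3.91

Q ≈ 8.19 W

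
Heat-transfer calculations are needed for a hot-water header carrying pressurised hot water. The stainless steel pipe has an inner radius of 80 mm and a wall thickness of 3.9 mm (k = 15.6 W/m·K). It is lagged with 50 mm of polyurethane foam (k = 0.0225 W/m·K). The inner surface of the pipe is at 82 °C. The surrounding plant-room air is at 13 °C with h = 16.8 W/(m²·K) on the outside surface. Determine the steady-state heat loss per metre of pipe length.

Treating each annulus and film as a series resistance:
R_stainless steel pipe wall = ln(83.9/80)/(2π×15.6×1) = 4.856×10^-4 K/W
R_polyurethane foam = ln(133.9/83.9)/(2π×0.0225×1) = 3.307 K/W
R_outer film = 1/(h_o·2πr_oL) = 1/(16.8×2π×0.1339×1) = 0.07075 K/W
R_total = 3.378 K/W
Q = ΔT/R_total = 69/3.378

q′ ≈ 20.4 W/m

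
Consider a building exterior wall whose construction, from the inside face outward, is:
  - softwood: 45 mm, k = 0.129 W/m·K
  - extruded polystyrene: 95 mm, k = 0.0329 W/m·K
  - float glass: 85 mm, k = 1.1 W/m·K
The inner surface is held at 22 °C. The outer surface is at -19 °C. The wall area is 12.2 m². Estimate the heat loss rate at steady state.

Q ≈ 151 W

Series thermal resistances:
R_softwood = L/(kA) = 0.045/(0.129×12.2) = 0.02859 K/W
R_extruded polystyrene = L/(kA) = 0.095/(0.0329×12.2) = 0.2367 K/W
R_float glass = L/(kA) = 0.085/(1.1×12.2) = 0.006334 K/W
R_total = 0.2716 K/W
Q = ΔT / R_total = 41 / 0.2716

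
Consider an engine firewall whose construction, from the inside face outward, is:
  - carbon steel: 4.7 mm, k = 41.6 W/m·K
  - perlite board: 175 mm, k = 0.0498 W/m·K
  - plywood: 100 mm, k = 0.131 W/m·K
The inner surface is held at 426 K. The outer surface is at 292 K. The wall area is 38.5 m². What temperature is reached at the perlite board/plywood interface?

T ≈ 316 K

Thermal resistances in series:
R_carbon steel = L/(kA) = 0.0047/(41.6×38.5) = 2.935×10^-6 K/W
R_perlite board = L/(kA) = 0.175/(0.0498×38.5) = 0.09127 K/W
R_plywood = L/(kA) = 0.1/(0.131×38.5) = 0.01983 K/W
R_total = 0.1111 K/W;  Q = ΔT/R_total = 134/0.1111 = 1206 W
T_interface = T_inner − Q·ΣR(inner→interface) = 426 − 1210×0.09128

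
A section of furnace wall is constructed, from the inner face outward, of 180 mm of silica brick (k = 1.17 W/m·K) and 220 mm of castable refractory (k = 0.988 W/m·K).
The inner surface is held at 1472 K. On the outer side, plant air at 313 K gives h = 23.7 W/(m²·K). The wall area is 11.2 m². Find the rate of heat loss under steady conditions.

Model the wall as resistances in series:
R_silica brick = L/(kA) = 0.18/(1.17×11.2) = 0.01374 K/W
R_castable refractory = L/(kA) = 0.22/(0.988×11.2) = 0.01988 K/W
R_outer film = 1/(h_o·A) = 1/(23.7×11.2) = 0.003767 K/W
R_total = 0.03739 K/W
Q = ΔT / R_total = 1159 / 0.03739

Q ≈ 31000 W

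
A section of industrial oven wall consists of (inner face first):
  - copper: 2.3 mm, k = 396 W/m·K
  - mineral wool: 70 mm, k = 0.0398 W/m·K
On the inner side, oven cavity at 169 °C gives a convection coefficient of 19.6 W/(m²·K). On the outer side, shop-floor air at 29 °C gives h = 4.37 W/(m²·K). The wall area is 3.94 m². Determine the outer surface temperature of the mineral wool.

T ≈ 44.7 °C

Treating each layer as a thermal resistance in series:
R_inner film = 1/(h_i·A) = 1/(19.6×3.94) = 0.01295 K/W
R_copper = L/(kA) = 0.0023/(396×3.94) = 1.474×10^-6 K/W
R_mineral wool = L/(kA) = 0.07/(0.0398×3.94) = 0.4464 K/W
R_outer film = 1/(h_o·A) = 1/(4.37×3.94) = 0.05808 K/W
R_total = 0.5174 K/W;  Q = ΔT/R_total = 140/0.5174 = 270.6 W
T_interface = T_inner − Q·ΣR(inner→interface) = 169 − 271×0.4593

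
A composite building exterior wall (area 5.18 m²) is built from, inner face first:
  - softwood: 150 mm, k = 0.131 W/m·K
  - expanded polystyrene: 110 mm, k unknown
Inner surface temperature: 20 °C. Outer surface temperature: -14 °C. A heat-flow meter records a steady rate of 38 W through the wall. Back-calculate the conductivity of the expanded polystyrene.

Series thermal resistances:
R_softwood = L/(kA) = 0.15/(0.131×5.18) = 0.221 K/W
Sum of known resistances R_other = 0.221 K/W
Total R = ΔT/Q = 34/38 = 0.8947 K/W
R_expanded polystyrene = R_total − R_other = 0.6737 K/W
k = L/(R·A) = 0.11/(0.6737×5.18)

k ≈ 0.0315 W/(m·K)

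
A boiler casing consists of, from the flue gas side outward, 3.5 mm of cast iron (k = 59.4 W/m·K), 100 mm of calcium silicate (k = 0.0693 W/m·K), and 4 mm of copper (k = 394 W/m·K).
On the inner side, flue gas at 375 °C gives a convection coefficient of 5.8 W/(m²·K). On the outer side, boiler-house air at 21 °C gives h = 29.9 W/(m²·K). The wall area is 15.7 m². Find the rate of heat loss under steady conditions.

Model the wall as resistances in series:
R_inner film = 1/(h_i·A) = 1/(5.8×15.7) = 0.01098 K/W
R_cast iron = L/(kA) = 0.0035/(59.4×15.7) = 3.753×10^-6 K/W
R_calcium silicate = L/(kA) = 0.1/(0.0693×15.7) = 0.09191 K/W
R_copper = L/(kA) = 0.004/(394×15.7) = 6.466×10^-7 K/W
R_outer film = 1/(h_o·A) = 1/(29.9×15.7) = 0.00213 K/W
R_total = 0.105 K/W
Q = ΔT / R_total = 354 / 0.105

Q ≈ 3370 W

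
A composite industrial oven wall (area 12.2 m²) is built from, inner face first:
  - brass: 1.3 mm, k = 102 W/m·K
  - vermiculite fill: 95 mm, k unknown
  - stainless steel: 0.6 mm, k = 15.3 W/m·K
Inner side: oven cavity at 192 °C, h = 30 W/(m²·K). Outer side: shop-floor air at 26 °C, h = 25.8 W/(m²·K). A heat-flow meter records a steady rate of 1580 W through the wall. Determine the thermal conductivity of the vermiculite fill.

Series thermal resistances:
R_inner film = 1/(h_i·A) = 1/(30×12.2) = 0.002732 K/W
R_brass = L/(kA) = 0.0013/(102×12.2) = 1.045×10^-6 K/W
R_stainless steel = L/(kA) = 0.0006/(15.3×12.2) = 3.214×10^-6 K/W
R_outer film = 1/(h_o·A) = 1/(25.8×12.2) = 0.003177 K/W
Sum of known resistances R_other = 0.005914 K/W
Total R = ΔT/Q = 166/1580 = 0.1051 K/W
R_vermiculite fill = R_total − R_other = 0.09915 K/W
k = L/(R·A) = 0.095/(0.09915×12.2)

k ≈ 0.0785 W/(m·K)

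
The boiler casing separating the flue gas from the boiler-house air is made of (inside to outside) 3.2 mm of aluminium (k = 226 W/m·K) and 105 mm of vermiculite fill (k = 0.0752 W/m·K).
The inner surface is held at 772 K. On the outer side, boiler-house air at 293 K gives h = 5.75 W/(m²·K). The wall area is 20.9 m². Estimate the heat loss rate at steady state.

Model the wall as resistances in series:
R_aluminium = L/(kA) = 0.0032/(226×20.9) = 6.775×10^-7 K/W
R_vermiculite fill = L/(kA) = 0.105/(0.0752×20.9) = 0.06681 K/W
R_outer film = 1/(h_o·A) = 1/(5.75×20.9) = 0.008321 K/W
R_total = 0.07513 K/W
Q = ΔT / R_total = 479 / 0.07513

Q ≈ 6380 W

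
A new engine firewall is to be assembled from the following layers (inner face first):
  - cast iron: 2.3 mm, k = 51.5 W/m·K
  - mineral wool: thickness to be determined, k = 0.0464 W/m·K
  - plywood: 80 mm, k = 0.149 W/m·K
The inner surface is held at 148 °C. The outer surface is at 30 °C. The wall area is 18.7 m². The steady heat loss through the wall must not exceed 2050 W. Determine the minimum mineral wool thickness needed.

Treating each layer as a thermal resistance in series:
R_cast iron = L/(kA) = 0.0023/(51.5×18.7) = 2.388×10^-6 K/W
R_plywood = L/(kA) = 0.08/(0.149×18.7) = 0.02871 K/W
Sum of the known resistances R_other = 0.02871 K/W
Required total resistance R_tot = ΔT/Q_allow = 118/2050 = 0.05756 K/W
R_mineral wool = R_tot − R_other = 0.02885 K/W
L = R·k·A = 0.02885×0.0464×18.7

L ≈ 25 mm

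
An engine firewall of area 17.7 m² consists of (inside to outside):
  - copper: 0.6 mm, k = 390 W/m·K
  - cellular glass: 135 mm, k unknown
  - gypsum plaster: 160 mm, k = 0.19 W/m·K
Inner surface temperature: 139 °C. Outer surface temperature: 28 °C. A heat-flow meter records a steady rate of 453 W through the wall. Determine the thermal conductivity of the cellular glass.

k ≈ 0.0386 W/(m·K)

Series thermal resistances:
R_copper = L/(kA) = 0.0006/(390×17.7) = 8.692×10^-8 K/W
R_gypsum plaster = L/(kA) = 0.16/(0.19×17.7) = 0.04758 K/W
Sum of known resistances R_other = 0.04758 K/W
Total R = ΔT/Q = 111/453 = 0.245 K/W
R_cellular glass = R_total − R_other = 0.1975 K/W
k = L/(R·A) = 0.135/(0.1975×17.7)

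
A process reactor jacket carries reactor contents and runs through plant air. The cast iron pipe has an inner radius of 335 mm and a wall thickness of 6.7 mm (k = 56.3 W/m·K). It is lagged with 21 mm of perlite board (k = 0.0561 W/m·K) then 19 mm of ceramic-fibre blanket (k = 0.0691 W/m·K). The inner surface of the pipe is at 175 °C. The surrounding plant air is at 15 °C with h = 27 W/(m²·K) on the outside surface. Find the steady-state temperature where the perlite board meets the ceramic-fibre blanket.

T ≈ 85.4 °C

Per-layer cylindrical resistances, series-summed:
R_cast iron pipe wall = ln(341.7/335)/(2π×56.3×1) = 5.598×10^-5 K/W
R_perlite board = ln(362.7/341.7)/(2π×0.0561×1) = 0.1692 K/W
R_ceramic-fibre blanket = ln(381.7/362.7)/(2π×0.0691×1) = 0.1176 K/W
R_outer film = 1/(h_o·2πr_oL) = 1/(27×2π×0.3817×1) = 0.01544 K/W
R_total = 0.3023 K/W
Q = ΔT/R_total = 160/0.3023
Q = 529 W/m
T_interface = T_inner − Q·ΣR(inner→interface) = 175 − 529×0.1693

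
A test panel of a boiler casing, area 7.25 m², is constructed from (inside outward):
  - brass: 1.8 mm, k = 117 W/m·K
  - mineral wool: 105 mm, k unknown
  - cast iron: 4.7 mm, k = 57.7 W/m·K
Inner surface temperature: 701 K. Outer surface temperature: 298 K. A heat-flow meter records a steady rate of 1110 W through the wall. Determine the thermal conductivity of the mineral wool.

k ≈ 0.0399 W/(m·K)

Model the wall as resistances in series:
R_brass = L/(kA) = 0.0018/(117×7.25) = 2.122×10^-6 K/W
R_cast iron = L/(kA) = 0.0047/(57.7×7.25) = 1.124×10^-5 K/W
Sum of known resistances R_other = 1.336×10^-5 K/W
Total R = ΔT/Q = 403/1110 = 0.3631 K/W
R_mineral wool = R_total − R_other = 0.363 K/W
k = L/(R·A) = 0.105/(0.363×7.25)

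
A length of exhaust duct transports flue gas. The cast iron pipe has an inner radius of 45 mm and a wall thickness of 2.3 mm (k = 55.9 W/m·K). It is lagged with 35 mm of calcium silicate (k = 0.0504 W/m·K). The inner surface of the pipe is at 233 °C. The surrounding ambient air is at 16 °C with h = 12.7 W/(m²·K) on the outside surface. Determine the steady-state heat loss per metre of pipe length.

q′ ≈ 114 W/m

Treating each annulus and film as a series resistance:
R_cast iron pipe wall = ln(47.3/45)/(2π×55.9×1) = 1.419×10^-4 K/W
R_calcium silicate = ln(82.3/47.3)/(2π×0.0504×1) = 1.749 K/W
R_outer film = 1/(h_o·2πr_oL) = 1/(12.7×2π×0.0823×1) = 0.1523 K/W
R_total = 1.901 K/W
Q = ΔT/R_total = 217/1.901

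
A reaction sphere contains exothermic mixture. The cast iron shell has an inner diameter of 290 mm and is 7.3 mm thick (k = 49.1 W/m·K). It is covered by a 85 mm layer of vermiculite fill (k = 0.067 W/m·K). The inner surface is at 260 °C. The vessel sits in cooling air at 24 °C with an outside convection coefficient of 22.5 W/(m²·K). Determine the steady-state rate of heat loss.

Q ≈ 82.6 W

Spherical conduction: R = (1/r_in − 1/r_out)/(4πk) per layer; series-sum.
R_cast iron shell = (1/0.145 − 1/0.1523)/(4π×49.1) = 5.358×10^-4 K/W
R_vermiculite fill = (1/0.1523 − 1/0.2373)/(4π×0.067) = 2.793 K/W
R_outer film = 1/(h·4πr_o²) = 1/(22.5×4π×0.2373²) = 0.06281 K/W
R_total = 2.857 K/W
Q = ΔT/R_total = 236/2.857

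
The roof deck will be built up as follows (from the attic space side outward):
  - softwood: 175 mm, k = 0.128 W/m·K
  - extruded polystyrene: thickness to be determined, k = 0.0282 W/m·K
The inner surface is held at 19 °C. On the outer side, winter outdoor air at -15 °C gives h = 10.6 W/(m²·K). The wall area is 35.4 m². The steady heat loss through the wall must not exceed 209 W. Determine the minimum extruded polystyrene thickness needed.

Using the resistance-network approach (series):
R_softwood = L/(kA) = 0.175/(0.128×35.4) = 0.03862 K/W
R_outer film = 1/(h_o·A) = 1/(10.6×35.4) = 0.002665 K/W
Sum of the known resistances R_other = 0.04129 K/W
Required total resistance R_tot = ΔT/Q_allow = 34/209 = 0.1627 K/W
R_extruded polystyrene = R_tot − R_other = 0.1214 K/W
L = R·k·A = 0.1214×0.0282×35.4

L ≈ 121 mm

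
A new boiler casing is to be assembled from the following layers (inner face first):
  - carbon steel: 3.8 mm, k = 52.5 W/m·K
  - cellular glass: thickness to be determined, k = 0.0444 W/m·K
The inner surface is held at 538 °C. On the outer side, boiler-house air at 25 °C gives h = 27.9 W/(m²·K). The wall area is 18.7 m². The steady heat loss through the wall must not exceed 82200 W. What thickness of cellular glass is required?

L ≈ 3.59 mm

Model the wall as resistances in series:
R_carbon steel = L/(kA) = 0.0038/(52.5×18.7) = 3.871×10^-6 K/W
R_outer film = 1/(h_o·A) = 1/(27.9×18.7) = 0.001917 K/W
Sum of the known resistances R_other = 0.001921 K/W
Required total resistance R_tot = ΔT/Q_allow = 513/82200 = 0.006241 K/W
R_cellular glass = R_tot − R_other = 0.00432 K/W
L = R·k·A = 0.00432×0.0444×18.7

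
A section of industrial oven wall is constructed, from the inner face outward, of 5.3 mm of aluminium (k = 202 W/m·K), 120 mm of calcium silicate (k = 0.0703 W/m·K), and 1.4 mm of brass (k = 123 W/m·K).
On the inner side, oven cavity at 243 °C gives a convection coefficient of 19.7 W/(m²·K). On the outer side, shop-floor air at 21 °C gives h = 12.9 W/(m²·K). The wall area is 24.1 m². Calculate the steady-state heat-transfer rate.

Q ≈ 2920 W

Treating each layer as a thermal resistance in series:
R_inner film = 1/(h_i·A) = 1/(19.7×24.1) = 0.002106 K/W
R_aluminium = L/(kA) = 0.0053/(202×24.1) = 1.089×10^-6 K/W
R_calcium silicate = L/(kA) = 0.12/(0.0703×24.1) = 0.07083 K/W
R_brass = L/(kA) = 0.0014/(123×24.1) = 4.723×10^-7 K/W
R_outer film = 1/(h_o·A) = 1/(12.9×24.1) = 0.003217 K/W
R_total = 0.07615 K/W
Q = ΔT / R_total = 222 / 0.07615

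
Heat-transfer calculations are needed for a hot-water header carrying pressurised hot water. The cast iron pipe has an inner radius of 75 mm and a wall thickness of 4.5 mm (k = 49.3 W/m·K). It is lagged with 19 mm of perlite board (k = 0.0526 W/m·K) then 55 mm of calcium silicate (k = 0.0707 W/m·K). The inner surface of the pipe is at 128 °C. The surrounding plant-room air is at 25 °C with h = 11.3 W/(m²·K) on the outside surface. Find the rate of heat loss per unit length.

q′ ≈ 59.2 W/m

For a radial system each layer contributes R = ln(r_out/r_in)/(2πkL); films add R = 1/(hA).
R_cast iron pipe wall = ln(79.5/75)/(2π×49.3×1) = 1.881×10^-4 K/W
R_perlite board = ln(98.5/79.5)/(2π×0.0526×1) = 0.6484 K/W
R_calcium silicate = ln(153.5/98.5)/(2π×0.0707×1) = 0.9987 K/W
R_outer film = 1/(h_o·2πr_oL) = 1/(11.3×2π×0.1535×1) = 0.09176 K/W
R_total = 1.739 K/W
Q = ΔT/R_total = 103/1.739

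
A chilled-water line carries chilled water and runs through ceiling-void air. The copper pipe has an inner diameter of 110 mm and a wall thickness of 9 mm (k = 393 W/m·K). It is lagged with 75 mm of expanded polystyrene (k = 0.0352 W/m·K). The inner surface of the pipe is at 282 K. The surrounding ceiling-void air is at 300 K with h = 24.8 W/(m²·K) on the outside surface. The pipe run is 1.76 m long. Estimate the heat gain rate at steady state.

Q ≈ 8.92 W

Radial resistances (cylindrical: R_cond = ln(r_o/r_i)/(2πkL), R_conv = 1/(h·2πrL)):
R_copper pipe wall = ln(64/55)/(2π×393×1.76) = 3.487×10^-5 K/W
R_expanded polystyrene = ln(139/64)/(2π×0.0352×1.76) = 1.992 K/W
R_outer film = 1/(h_o·2πr_oL) = 1/(24.8×2π×0.139×1.76) = 0.02623 K/W
R_total = 2.019 K/W
Q = ΔT/R_total = 18/2.019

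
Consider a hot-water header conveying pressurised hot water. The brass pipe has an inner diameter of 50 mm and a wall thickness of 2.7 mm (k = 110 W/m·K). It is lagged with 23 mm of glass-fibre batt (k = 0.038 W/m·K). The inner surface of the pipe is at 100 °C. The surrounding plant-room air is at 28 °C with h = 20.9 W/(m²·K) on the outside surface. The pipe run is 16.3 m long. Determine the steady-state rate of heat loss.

Q ≈ 438 W

Per-layer cylindrical resistances, series-summed:
R_brass pipe wall = ln(27.7/25)/(2π×110×16.3) = 9.103×10^-6 K/W
R_glass-fibre batt = ln(50.7/27.7)/(2π×0.038×16.3) = 0.1553 K/W
R_outer film = 1/(h_o·2πr_oL) = 1/(20.9×2π×0.0507×16.3) = 0.009215 K/W
R_total = 0.1645 K/W
Q = ΔT/R_total = 72/0.1645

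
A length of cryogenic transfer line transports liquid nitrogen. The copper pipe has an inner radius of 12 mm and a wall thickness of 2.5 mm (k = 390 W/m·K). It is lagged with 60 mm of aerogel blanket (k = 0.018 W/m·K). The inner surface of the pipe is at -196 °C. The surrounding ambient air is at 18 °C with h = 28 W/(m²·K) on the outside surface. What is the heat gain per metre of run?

q′ ≈ 14.7 W/m

Per-layer cylindrical resistances, series-summed:
R_copper pipe wall = ln(14.5/12)/(2π×390×1) = 7.723×10^-5 K/W
R_aerogel blanket = ln(74.5/14.5)/(2π×0.018×1) = 14.47 K/W
R_outer film = 1/(h_o·2πr_oL) = 1/(28×2π×0.0745×1) = 0.0763 K/W
R_total = 14.55 K/W
Q = ΔT/R_total = 214/14.55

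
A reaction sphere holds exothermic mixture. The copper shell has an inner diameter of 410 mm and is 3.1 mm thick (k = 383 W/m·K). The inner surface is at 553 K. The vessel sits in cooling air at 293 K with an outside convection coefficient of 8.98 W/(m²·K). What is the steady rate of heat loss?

Spherical conduction: R = (1/r_in − 1/r_out)/(4πk) per layer; series-sum.
R_copper shell = (1/0.205 − 1/0.2081)/(4π×383) = 1.51×10^-5 K/W
R_outer film = 1/(h·4πr_o²) = 1/(8.98×4π×0.2081²) = 0.2046 K/W
R_total = 0.2046 K/W
Q = ΔT/R_total = 260/0.2046

Q ≈ 1270 W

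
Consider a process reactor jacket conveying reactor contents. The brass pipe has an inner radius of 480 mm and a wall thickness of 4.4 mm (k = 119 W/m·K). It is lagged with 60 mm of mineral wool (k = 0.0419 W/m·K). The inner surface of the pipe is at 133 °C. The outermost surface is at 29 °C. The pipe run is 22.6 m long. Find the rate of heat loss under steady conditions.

For a radial system each layer contributes R = ln(r_out/r_in)/(2πkL); films add R = 1/(hA).
R_brass pipe wall = ln(484.4/480)/(2π×119×22.6) = 5.4×10^-7 K/W
R_mineral wool = ln(544.4/484.4)/(2π×0.0419×22.6) = 0.01963 K/W
R_total = 0.01963 K/W
Q = ΔT/R_total = 104/0.01963

Q ≈ 5300 W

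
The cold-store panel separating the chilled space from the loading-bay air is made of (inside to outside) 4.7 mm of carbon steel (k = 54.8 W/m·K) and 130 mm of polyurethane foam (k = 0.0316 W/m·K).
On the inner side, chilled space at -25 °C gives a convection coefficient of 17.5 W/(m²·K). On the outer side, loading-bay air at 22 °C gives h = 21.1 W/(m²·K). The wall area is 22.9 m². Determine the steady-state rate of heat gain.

Q ≈ 255 W

Using the resistance-network approach (series):
R_inner film = 1/(h_i·A) = 1/(17.5×22.9) = 0.002495 K/W
R_carbon steel = L/(kA) = 0.0047/(54.8×22.9) = 3.745×10^-6 K/W
R_polyurethane foam = L/(kA) = 0.13/(0.0316×22.9) = 0.1796 K/W
R_outer film = 1/(h_o·A) = 1/(21.1×22.9) = 0.00207 K/W
R_total = 0.1842 K/W
Q = ΔT / R_total = 47 / 0.1842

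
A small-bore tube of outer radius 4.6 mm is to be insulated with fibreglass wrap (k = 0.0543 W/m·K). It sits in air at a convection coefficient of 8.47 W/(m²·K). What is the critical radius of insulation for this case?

For a cylinder r_cr = k/h = 0.0543/8.47
r_cr = 6.41 mm; since the bare radius (4.6 mm) is below r_cr, adding a thin layer of insulation will *increase* heat loss.

r_cr ≈ 6.41 mm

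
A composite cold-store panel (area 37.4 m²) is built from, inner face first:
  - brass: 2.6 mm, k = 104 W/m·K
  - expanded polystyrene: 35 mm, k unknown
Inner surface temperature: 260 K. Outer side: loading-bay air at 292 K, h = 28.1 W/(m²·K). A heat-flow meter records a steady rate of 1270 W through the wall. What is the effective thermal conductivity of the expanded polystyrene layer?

k ≈ 0.0386 W/(m·K)

Series thermal resistances:
R_brass = L/(kA) = 0.0026/(104×37.4) = 6.684×10^-7 K/W
R_outer film = 1/(h_o·A) = 1/(28.1×37.4) = 9.515×10^-4 K/W
Sum of known resistances R_other = 9.522×10^-4 K/W
Total R = ΔT/Q = 32/1270 = 0.0252 K/W
R_expanded polystyrene = R_total − R_other = 0.02424 K/W
k = L/(R·A) = 0.035/(0.02424×37.4)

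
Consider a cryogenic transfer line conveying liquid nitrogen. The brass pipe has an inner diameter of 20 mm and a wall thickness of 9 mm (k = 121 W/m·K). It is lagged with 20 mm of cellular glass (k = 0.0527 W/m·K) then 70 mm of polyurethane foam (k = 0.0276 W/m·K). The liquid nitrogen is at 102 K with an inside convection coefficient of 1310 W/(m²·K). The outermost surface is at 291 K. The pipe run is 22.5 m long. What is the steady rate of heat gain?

Cylindrical conduction, so R = ln(r₂/r₁)/(2πkL) per layer, in series:
R_inner film = 1/(h_i·2πr₁L) = 1/(1310×2π×0.01×22.5) = 5.4×10^-4 K/W
R_brass pipe wall = ln(19/10)/(2π×121×22.5) = 3.752×10^-5 K/W
R_cellular glass = ln(39/19)/(2π×0.0527×22.5) = 0.09652 K/W
R_polyurethane foam = ln(109/39)/(2π×0.0276×22.5) = 0.2634 K/W
R_total = 0.3605 K/W
Q = ΔT/R_total = 189/0.3605

Q ≈ 524 W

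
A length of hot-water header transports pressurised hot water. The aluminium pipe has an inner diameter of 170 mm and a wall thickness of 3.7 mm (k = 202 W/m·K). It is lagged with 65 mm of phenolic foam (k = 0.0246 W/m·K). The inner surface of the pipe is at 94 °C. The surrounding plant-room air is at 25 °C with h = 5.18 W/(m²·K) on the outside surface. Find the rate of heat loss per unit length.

q′ ≈ 18.4 W/m

Treating each annulus and film as a series resistance:
R_aluminium pipe wall = ln(88.7/85)/(2π×202×1) = 3.357×10^-5 K/W
R_phenolic foam = ln(153.7/88.7)/(2π×0.0246×1) = 3.557 K/W
R_outer film = 1/(h_o·2πr_oL) = 1/(5.18×2π×0.1537×1) = 0.1999 K/W
R_total = 3.757 K/W
Q = ΔT/R_total = 69/3.757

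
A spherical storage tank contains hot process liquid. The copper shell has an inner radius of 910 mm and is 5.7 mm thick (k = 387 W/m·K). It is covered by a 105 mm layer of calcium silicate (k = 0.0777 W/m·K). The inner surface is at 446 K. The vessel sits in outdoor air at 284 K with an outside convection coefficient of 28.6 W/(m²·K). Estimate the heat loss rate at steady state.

For a spherical shell R = (1/r₁ − 1/r₂)/(4πk); film R = 1/(h·4πr²). In series:
R_copper shell = (1/0.91 − 1/0.9157)/(4π×387) = 1.407×10^-6 K/W
R_calcium silicate = (1/0.9157 − 1/1.0207)/(4π×0.0777) = 0.1151 K/W
R_outer film = 1/(h·4πr_o²) = 1/(28.6×4π×1.0207²) = 0.002671 K/W
R_total = 0.1177 K/W
Q = ΔT/R_total = 162/0.1177

Q ≈ 1380 W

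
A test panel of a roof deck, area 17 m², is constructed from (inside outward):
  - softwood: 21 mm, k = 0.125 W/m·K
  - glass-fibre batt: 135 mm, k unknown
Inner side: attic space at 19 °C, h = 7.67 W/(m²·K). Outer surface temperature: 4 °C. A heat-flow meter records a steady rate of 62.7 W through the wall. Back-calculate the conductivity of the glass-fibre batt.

k ≈ 0.0358 W/(m·K)

Using the resistance-network approach (series):
R_inner film = 1/(h_i·A) = 1/(7.67×17) = 0.007669 K/W
R_softwood = L/(kA) = 0.021/(0.125×17) = 0.009882 K/W
Sum of known resistances R_other = 0.01755 K/W
Total R = ΔT/Q = 15/62.7 = 0.2392 K/W
R_glass-fibre batt = R_total − R_other = 0.2217 K/W
k = L/(R·A) = 0.135/(0.2217×17)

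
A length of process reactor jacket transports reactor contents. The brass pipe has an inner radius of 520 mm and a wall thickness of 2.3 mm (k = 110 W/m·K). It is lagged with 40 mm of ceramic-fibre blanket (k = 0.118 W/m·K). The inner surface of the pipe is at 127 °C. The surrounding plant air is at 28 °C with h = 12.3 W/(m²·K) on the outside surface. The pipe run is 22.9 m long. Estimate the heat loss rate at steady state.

Radial resistances (cylindrical: R_cond = ln(r_o/r_i)/(2πkL), R_conv = 1/(h·2πrL)):
R_brass pipe wall = ln(522.3/520)/(2π×110×22.9) = 2.788×10^-7 K/W
R_ceramic-fibre blanket = ln(562.3/522.3)/(2π×0.118×22.9) = 0.004346 K/W
R_outer film = 1/(h_o·2πr_oL) = 1/(12.3×2π×0.5623×22.9) = 0.001005 K/W
R_total = 0.005351 K/W
Q = ΔT/R_total = 99/0.005351

Q ≈ 18500 W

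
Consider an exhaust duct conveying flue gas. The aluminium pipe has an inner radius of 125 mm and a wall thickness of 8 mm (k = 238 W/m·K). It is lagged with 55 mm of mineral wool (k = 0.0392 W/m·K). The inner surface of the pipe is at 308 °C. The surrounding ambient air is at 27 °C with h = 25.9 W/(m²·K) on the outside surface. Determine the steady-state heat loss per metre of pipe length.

q′ ≈ 195 W/m

Radial resistances (cylindrical: R_cond = ln(r_o/r_i)/(2πkL), R_conv = 1/(h·2πrL)):
R_aluminium pipe wall = ln(133/125)/(2π×238×1) = 4.148×10^-5 K/W
R_mineral wool = ln(188/133)/(2π×0.0392×1) = 1.405 K/W
R_outer film = 1/(h_o·2πr_oL) = 1/(25.9×2π×0.188×1) = 0.03269 K/W
R_total = 1.438 K/W
Q = ΔT/R_total = 281/1.438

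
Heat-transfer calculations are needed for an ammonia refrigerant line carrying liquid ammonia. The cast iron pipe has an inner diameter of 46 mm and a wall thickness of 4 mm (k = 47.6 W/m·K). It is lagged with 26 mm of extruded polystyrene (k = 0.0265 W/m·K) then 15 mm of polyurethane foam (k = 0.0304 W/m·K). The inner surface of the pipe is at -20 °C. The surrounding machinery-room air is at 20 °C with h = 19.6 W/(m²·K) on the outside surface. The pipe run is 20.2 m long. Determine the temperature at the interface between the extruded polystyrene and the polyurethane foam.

Per-layer cylindrical resistances, series-summed:
R_cast iron pipe wall = ln(27/23)/(2π×47.6×20.2) = 2.654×10^-5 K/W
R_extruded polystyrene = ln(53/27)/(2π×0.0265×20.2) = 0.2005 K/W
R_polyurethane foam = ln(68/53)/(2π×0.0304×20.2) = 0.06459 K/W
R_outer film = 1/(h_o·2πr_oL) = 1/(19.6×2π×0.068×20.2) = 0.005912 K/W
R_total = 0.2711 K/W
Q = ΔT/R_total = 40/0.2711
Q = 148 W
T_interface = T_inner + Q·ΣR(inner→interface) = -20 + 148×0.2006

T ≈ 9.6 °C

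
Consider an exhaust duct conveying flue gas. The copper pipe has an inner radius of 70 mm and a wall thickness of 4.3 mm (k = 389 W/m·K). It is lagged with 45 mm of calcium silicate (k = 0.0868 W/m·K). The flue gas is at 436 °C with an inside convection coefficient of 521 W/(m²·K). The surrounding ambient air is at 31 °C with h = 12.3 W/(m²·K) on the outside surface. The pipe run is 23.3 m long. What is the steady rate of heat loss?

Radial resistances (cylindrical: R_cond = ln(r_o/r_i)/(2πkL), R_conv = 1/(h·2πrL)):
R_inner film = 1/(h_i·2πr₁L) = 1/(521×2π×0.07×23.3) = 1.873×10^-4 K/W
R_copper pipe wall = ln(74.3/70)/(2π×389×23.3) = 1.047×10^-6 K/W
R_calcium silicate = ln(119.3/74.3)/(2π×0.0868×23.3) = 0.03726 K/W
R_outer film = 1/(h_o·2πr_oL) = 1/(12.3×2π×0.1193×23.3) = 0.004655 K/W
R_total = 0.04211 K/W
Q = ΔT/R_total = 405/0.04211

Q ≈ 9620 W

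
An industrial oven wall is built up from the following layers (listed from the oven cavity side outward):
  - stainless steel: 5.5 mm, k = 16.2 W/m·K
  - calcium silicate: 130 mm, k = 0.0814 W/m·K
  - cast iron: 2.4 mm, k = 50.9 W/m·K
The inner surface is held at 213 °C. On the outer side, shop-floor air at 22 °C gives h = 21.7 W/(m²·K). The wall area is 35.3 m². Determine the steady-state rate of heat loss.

Q ≈ 4100 W

Using the resistance-network approach (series):
R_stainless steel = L/(kA) = 0.0055/(16.2×35.3) = 9.618×10^-6 K/W
R_calcium silicate = L/(kA) = 0.13/(0.0814×35.3) = 0.04524 K/W
R_cast iron = L/(kA) = 0.0024/(50.9×35.3) = 1.336×10^-6 K/W
R_outer film = 1/(h_o·A) = 1/(21.7×35.3) = 0.001305 K/W
R_total = 0.04656 K/W
Q = ΔT / R_total = 191 / 0.04656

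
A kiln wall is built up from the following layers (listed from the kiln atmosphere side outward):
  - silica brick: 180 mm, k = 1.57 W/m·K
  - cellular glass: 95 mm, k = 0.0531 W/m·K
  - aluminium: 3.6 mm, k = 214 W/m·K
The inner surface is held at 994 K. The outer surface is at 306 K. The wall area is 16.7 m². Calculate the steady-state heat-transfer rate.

Model the wall as resistances in series:
R_silica brick = L/(kA) = 0.18/(1.57×16.7) = 0.006865 K/W
R_cellular glass = L/(kA) = 0.095/(0.0531×16.7) = 0.1071 K/W
R_aluminium = L/(kA) = 0.0036/(214×16.7) = 1.007×10^-6 K/W
R_total = 0.114 K/W
Q = ΔT / R_total = 688 / 0.114

Q ≈ 6040 W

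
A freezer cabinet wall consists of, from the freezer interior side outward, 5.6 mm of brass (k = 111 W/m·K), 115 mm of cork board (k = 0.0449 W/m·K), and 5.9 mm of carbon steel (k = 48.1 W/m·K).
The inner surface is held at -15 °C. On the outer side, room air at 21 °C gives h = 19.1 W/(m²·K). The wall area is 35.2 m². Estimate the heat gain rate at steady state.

Treating each layer as a thermal resistance in series:
R_brass = L/(kA) = 0.0056/(111×35.2) = 1.433×10^-6 K/W
R_cork board = L/(kA) = 0.115/(0.0449×35.2) = 0.07276 K/W
R_carbon steel = L/(kA) = 0.0059/(48.1×35.2) = 3.485×10^-6 K/W
R_outer film = 1/(h_o·A) = 1/(19.1×35.2) = 0.001487 K/W
R_total = 0.07426 K/W
Q = ΔT / R_total = 36 / 0.07426

Q ≈ 485 W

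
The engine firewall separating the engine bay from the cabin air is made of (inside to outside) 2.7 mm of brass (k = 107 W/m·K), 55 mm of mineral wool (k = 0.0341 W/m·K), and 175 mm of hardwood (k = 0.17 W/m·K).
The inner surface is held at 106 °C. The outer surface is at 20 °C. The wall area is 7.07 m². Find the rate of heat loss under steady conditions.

Thermal resistances in series:
R_brass = L/(kA) = 0.0027/(107×7.07) = 3.569×10^-6 K/W
R_mineral wool = L/(kA) = 0.055/(0.0341×7.07) = 0.2281 K/W
R_hardwood = L/(kA) = 0.175/(0.17×7.07) = 0.1456 K/W
R_total = 0.3737 K/W
Q = ΔT / R_total = 86 / 0.3737

Q ≈ 230 W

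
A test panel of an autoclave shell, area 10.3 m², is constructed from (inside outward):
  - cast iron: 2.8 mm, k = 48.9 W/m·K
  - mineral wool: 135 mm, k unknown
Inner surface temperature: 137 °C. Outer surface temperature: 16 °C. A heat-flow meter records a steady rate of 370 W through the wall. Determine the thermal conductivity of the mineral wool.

k ≈ 0.0401 W/(m·K)

Using the resistance-network approach (series):
R_cast iron = L/(kA) = 0.0028/(48.9×10.3) = 5.559×10^-6 K/W
Sum of known resistances R_other = 5.559×10^-6 K/W
Total R = ΔT/Q = 121/370 = 0.327 K/W
R_mineral wool = R_total − R_other = 0.327 K/W
k = L/(R·A) = 0.135/(0.327×10.3)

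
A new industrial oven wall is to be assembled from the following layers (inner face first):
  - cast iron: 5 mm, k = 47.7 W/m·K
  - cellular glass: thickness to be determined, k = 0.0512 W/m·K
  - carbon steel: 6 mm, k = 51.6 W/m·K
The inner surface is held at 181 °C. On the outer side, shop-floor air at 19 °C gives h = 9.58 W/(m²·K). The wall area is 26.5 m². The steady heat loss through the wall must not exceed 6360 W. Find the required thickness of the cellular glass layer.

L ≈ 29.2 mm

Using the resistance-network approach (series):
R_cast iron = L/(kA) = 0.005/(47.7×26.5) = 3.956×10^-6 K/W
R_carbon steel = L/(kA) = 0.006/(51.6×26.5) = 4.388×10^-6 K/W
R_outer film = 1/(h_o·A) = 1/(9.58×26.5) = 0.003939 K/W
Sum of the known resistances R_other = 0.003947 K/W
Required total resistance R_tot = ΔT/Q_allow = 162/6360 = 0.02547 K/W
R_cellular glass = R_tot − R_other = 0.02152 K/W
L = R·k·A = 0.02152×0.0512×26.5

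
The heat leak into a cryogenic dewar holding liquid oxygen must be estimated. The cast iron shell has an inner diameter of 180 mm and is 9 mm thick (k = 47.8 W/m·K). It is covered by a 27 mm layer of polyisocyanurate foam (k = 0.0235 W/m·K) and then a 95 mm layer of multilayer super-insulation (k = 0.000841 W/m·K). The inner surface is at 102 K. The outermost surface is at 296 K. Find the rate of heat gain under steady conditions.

Spherical conduction: R = (1/r_in − 1/r_out)/(4πk) per layer; series-sum.
R_cast iron shell = (1/0.09 − 1/0.099)/(4π×47.8) = 0.001682 K/W
R_polyisocyanurate foam = (1/0.099 − 1/0.126)/(4π×0.0235) = 7.33 K/W
R_multilayer super-insulation = (1/0.126 − 1/0.221)/(4π×0.000841) = 322.8 K/W
R_total = 330.1 K/W
Q = ΔT/R_total = 194/330.1

Q ≈ 0.588 W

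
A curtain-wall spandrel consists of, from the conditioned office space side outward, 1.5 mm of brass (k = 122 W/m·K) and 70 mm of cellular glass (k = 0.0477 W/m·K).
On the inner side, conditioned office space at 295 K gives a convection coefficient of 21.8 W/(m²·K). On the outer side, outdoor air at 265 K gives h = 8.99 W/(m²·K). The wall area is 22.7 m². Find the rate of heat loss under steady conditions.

Using the resistance-network approach (series):
R_inner film = 1/(h_i·A) = 1/(21.8×22.7) = 0.002021 K/W
R_brass = L/(kA) = 0.0015/(122×22.7) = 5.416×10^-7 K/W
R_cellular glass = L/(kA) = 0.07/(0.0477×22.7) = 0.06465 K/W
R_outer film = 1/(h_o·A) = 1/(8.99×22.7) = 0.0049 K/W
R_total = 0.07157 K/W
Q = ΔT / R_total = 30 / 0.07157

Q ≈ 419 W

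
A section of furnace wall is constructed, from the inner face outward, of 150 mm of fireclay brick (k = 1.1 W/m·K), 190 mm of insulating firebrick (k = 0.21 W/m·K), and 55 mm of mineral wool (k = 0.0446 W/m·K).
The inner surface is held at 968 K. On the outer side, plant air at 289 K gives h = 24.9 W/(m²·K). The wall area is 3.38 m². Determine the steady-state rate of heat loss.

Thermal resistances in series:
R_fireclay brick = L/(kA) = 0.15/(1.1×3.38) = 0.04034 K/W
R_insulating firebrick = L/(kA) = 0.19/(0.21×3.38) = 0.2677 K/W
R_mineral wool = L/(kA) = 0.055/(0.0446×3.38) = 0.3648 K/W
R_outer film = 1/(h_o·A) = 1/(24.9×3.38) = 0.01188 K/W
R_total = 0.6848 K/W
Q = ΔT / R_total = 679 / 0.6848

Q ≈ 992 W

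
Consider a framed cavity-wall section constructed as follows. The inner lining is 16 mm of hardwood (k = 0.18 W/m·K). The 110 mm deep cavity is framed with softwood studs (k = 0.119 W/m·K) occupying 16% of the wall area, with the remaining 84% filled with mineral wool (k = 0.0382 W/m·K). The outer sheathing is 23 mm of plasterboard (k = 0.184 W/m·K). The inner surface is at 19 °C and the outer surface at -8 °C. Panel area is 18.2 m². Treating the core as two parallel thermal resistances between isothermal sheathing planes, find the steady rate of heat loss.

Q ≈ 208 W

Sheathing layers in series; stud and cavity paths in parallel between them.
R_inner = 0.016/(0.18×18.2) = 0.004884 K/W
R_stud  = 0.11/(0.119×0.16×18.2) = 0.3174 K/W
R_cav   = 0.11/(0.0382×0.84×18.2) = 0.1884 K/W
1/R_core = 1/R_stud + 1/R_cav → R_core = 0.1182 K/W
R_outer = 0.023/(0.184×18.2) = 0.006868 K/W
R_total = 0.13 K/W
Q = ΔT/R_total = 27/0.13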